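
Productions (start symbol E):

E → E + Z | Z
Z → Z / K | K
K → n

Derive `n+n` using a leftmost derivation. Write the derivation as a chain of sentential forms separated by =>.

E => E+Z   [E → E + Z]
E+Z => Z+Z   [E → Z]
Z+Z => K+Z   [Z → K]
K+Z => n+Z   [K → n]
n+Z => n+K   [Z → K]
n+K => n+n   [K → n]

E => E+Z => Z+Z => K+Z => n+Z => n+K => n+n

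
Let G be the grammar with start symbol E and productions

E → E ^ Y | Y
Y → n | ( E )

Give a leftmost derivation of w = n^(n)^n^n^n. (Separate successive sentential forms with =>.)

E=>E^Y=>E^Y^Y=>E^Y^Y^Y=>E^Y^Y^Y^Y=>Y^Y^Y^Y^Y=>n^Y^Y^Y^Y=>n^(E)^Y^Y^Y=>n^(Y)^Y^Y^Y=>n^(n)^Y^Y^Y=>n^(n)^n^Y^Y=>n^(n)^n^n^Y=>n^(n)^n^n^n

E => E^Y   [E → E ^ Y]
E^Y => E^Y^Y   [E → E ^ Y]
E^Y^Y => E^Y^Y^Y   [E → E ^ Y]
E^Y^Y^Y => E^Y^Y^Y^Y   [E → E ^ Y]
E^Y^Y^Y^Y => Y^Y^Y^Y^Y   [E → Y]
Y^Y^Y^Y^Y => n^Y^Y^Y^Y   [Y → n]
n^Y^Y^Y^Y => n^(E)^Y^Y^Y   [Y → ( E )]
n^(E)^Y^Y^Y => n^(Y)^Y^Y^Y   [E → Y]
n^(Y)^Y^Y^Y => n^(n)^Y^Y^Y   [Y → n]
n^(n)^Y^Y^Y => n^(n)^n^Y^Y   [Y → n]
n^(n)^n^Y^Y => n^(n)^n^n^Y   [Y → n]
n^(n)^n^n^Y => n^(n)^n^n^n   [Y → n]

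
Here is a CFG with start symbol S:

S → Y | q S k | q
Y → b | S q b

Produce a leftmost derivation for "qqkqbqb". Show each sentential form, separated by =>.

S => Y => Sqb => Yqb => Sqbqb => qSkqbqb => qqkqbqb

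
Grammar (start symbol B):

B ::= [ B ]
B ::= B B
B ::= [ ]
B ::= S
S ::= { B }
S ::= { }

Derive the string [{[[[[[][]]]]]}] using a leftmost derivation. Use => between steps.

B => [B] => [S] => [{B}] => [{[B]}] => [{[[B]]}] => [{[[[B]]]}] => [{[[[[B]]]]}] => [{[[[[BB]]]]}] => [{[[[[[]B]]]]}] => [{[[[[[][]]]]]}]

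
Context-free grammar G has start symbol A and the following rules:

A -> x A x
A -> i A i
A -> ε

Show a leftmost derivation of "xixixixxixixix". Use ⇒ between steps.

A⇒xAx⇒xiAix⇒xixAxix⇒xixiAixix⇒xixixAxixix⇒xixixiAixixix⇒xixixixAxixixix⇒xixixixxixixix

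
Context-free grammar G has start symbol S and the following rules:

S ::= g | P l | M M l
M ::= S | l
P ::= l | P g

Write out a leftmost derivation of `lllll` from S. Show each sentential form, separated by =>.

S => MMl   [S ::= M M l]
MMl => SMl   [M ::= S]
SMl => MMlMl   [S ::= M M l]
MMlMl => lMlMl   [M ::= l]
lMlMl => lllMl   [M ::= l]
lllMl => lllll   [M ::= l]

S=>MMl=>SMl=>MMlMl=>lMlMl=>lllMl=>lllll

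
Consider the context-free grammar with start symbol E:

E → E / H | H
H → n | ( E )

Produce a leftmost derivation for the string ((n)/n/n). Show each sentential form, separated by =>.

E => H => (E) => (E/H) => (E/H/H) => (H/H/H) => ((E)/H/H) => ((H)/H/H) => ((n)/H/H) => ((n)/n/H) => ((n)/n/n)

E => H   [E → H]
H => (E)   [H → ( E )]
(E) => (E/H)   [E → E / H]
(E/H) => (E/H/H)   [E → E / H]
(E/H/H) => (H/H/H)   [E → H]
(H/H/H) => ((E)/H/H)   [H → ( E )]
((E)/H/H) => ((H)/H/H)   [E → H]
((H)/H/H) => ((n)/H/H)   [H → n]
((n)/H/H) => ((n)/n/H)   [H → n]
((n)/n/H) => ((n)/n/n)   [H → n]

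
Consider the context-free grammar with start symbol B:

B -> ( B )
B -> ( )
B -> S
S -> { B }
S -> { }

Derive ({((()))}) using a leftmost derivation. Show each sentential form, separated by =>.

B => (B)   [B -> ( B )]
(B) => (S)   [B -> S]
(S) => ({B})   [S -> { B }]
({B}) => ({(B)})   [B -> ( B )]
({(B)}) => ({((B))})   [B -> ( B )]
({((B))}) => ({((()))})   [B -> ( )]

B => (B) => (S) => ({B}) => ({(B)}) => ({((B))}) => ({((()))})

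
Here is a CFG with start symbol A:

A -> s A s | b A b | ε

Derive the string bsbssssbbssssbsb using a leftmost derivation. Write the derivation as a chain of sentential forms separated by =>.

A => bAb   [A -> b A b]
bAb => bsAsb   [A -> s A s]
bsAsb => bsbAbsb   [A -> b A b]
bsbAbsb => bsbsAsbsb   [A -> s A s]
bsbsAsbsb => bsbssAssbsb   [A -> s A s]
bsbssAssbsb => bsbsssAsssbsb   [A -> s A s]
bsbsssAsssbsb => bsbssssAssssbsb   [A -> s A s]
bsbssssAssssbsb => bsbssssbAbssssbsb   [A -> b A b]
bsbssssbAbssssbsb => bsbssssbbssssbsb   [A -> ε]

A => bAb => bsAsb => bsbAbsb => bsbsAsbsb => bsbssAssbsb => bsbsssAsssbsb => bsbssssAssssbsb => bsbssssbAbssssbsb => bsbssssbbssssbsb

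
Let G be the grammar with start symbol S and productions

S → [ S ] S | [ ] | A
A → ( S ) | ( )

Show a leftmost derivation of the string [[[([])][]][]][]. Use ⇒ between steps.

S⇒[S]S⇒[[S]S]S⇒[[[S]S]S]S⇒[[[A]S]S]S⇒[[[(S)]S]S]S⇒[[[([])]S]S]S⇒[[[([])][]]S]S⇒[[[([])][]][]]S⇒[[[([])][]][]][]

S ⇒ [S]S   [S → [ S ] S]
[S]S ⇒ [[S]S]S   [S → [ S ] S]
[[S]S]S ⇒ [[[S]S]S]S   [S → [ S ] S]
[[[S]S]S]S ⇒ [[[A]S]S]S   [S → A]
[[[A]S]S]S ⇒ [[[(S)]S]S]S   [A → ( S )]
[[[(S)]S]S]S ⇒ [[[([])]S]S]S   [S → [ ]]
[[[([])]S]S]S ⇒ [[[([])][]]S]S   [S → [ ]]
[[[([])][]]S]S ⇒ [[[([])][]][]]S   [S → [ ]]
[[[([])][]][]]S ⇒ [[[([])][]][]][]   [S → [ ]]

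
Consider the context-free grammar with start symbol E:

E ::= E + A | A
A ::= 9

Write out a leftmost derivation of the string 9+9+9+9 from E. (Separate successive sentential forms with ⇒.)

E ⇒ E+A   [E ::= E + A]
E+A ⇒ E+A+A   [E ::= E + A]
E+A+A ⇒ E+A+A+A   [E ::= E + A]
E+A+A+A ⇒ A+A+A+A   [E ::= A]
A+A+A+A ⇒ 9+A+A+A   [A ::= 9]
9+A+A+A ⇒ 9+9+A+A   [A ::= 9]
9+9+A+A ⇒ 9+9+9+A   [A ::= 9]
9+9+9+A ⇒ 9+9+9+9   [A ::= 9]

E⇒E+A⇒E+A+A⇒E+A+A+A⇒A+A+A+A⇒9+A+A+A⇒9+9+A+A⇒9+9+9+A⇒9+9+9+9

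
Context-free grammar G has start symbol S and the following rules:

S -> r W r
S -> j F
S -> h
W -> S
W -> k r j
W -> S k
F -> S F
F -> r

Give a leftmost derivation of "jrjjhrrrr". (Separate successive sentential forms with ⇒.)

S⇒jF⇒jSF⇒jrWrF⇒jrSrF⇒jrjFrF⇒jrjSFrF⇒jrjjFFrF⇒jrjjSFFrF⇒jrjjhFFrF⇒jrjjhrFrF⇒jrjjhrrrF⇒jrjjhrrrr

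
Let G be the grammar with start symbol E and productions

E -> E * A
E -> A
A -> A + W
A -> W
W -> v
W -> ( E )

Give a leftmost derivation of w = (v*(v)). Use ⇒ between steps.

E ⇒ A ⇒ W ⇒ (E) ⇒ (E*A) ⇒ (A*A) ⇒ (W*A) ⇒ (v*A) ⇒ (v*W) ⇒ (v*(E)) ⇒ (v*(A)) ⇒ (v*(W)) ⇒ (v*(v))

E ⇒ A   [E -> A]
A ⇒ W   [A -> W]
W ⇒ (E)   [W -> ( E )]
(E) ⇒ (E*A)   [E -> E * A]
(E*A) ⇒ (A*A)   [E -> A]
(A*A) ⇒ (W*A)   [A -> W]
(W*A) ⇒ (v*A)   [W -> v]
(v*A) ⇒ (v*W)   [A -> W]
(v*W) ⇒ (v*(E))   [W -> ( E )]
(v*(E)) ⇒ (v*(A))   [E -> A]
(v*(A)) ⇒ (v*(W))   [A -> W]
(v*(W)) ⇒ (v*(v))   [W -> v]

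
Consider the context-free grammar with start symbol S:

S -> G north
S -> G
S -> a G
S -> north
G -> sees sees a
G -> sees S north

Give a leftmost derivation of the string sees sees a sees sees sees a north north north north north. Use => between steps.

S => G north => sees S north north => sees G north north => sees sees S north north north => sees sees a G north north north => sees sees a sees S north north north north => sees sees a sees G north north north north north => sees sees a sees sees sees a north north north north north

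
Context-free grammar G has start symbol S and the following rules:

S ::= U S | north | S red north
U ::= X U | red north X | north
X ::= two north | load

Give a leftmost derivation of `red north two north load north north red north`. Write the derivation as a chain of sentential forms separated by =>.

S => U S => red north X S => red north two north S => red north two north S red north => red north two north U S red north => red north two north X U S red north => red north two north load U S red north => red north two north load north S red north => red north two north load north north red north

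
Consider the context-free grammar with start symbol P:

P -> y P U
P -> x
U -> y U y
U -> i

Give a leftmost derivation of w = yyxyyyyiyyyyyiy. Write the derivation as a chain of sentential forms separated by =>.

P => yPU => yyPUU => yyxUU => yyxyUyU => yyxyyUyyU => yyxyyyUyyyU => yyxyyyyUyyyyU => yyxyyyyiyyyyU => yyxyyyyiyyyyyUy => yyxyyyyiyyyyyiy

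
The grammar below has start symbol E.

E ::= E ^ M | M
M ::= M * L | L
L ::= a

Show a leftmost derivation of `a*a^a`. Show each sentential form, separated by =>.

E=>E^M=>M^M=>M*L^M=>L*L^M=>a*L^M=>a*a^M=>a*a^L=>a*a^a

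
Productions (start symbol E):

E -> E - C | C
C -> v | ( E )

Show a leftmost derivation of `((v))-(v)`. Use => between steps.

E => E-C => C-C => (E)-C => (C)-C => ((E))-C => ((C))-C => ((v))-C => ((v))-(E) => ((v))-(C) => ((v))-(v)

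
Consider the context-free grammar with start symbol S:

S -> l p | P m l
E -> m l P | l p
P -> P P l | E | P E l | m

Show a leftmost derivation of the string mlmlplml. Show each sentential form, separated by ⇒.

S⇒Pml⇒Eml⇒mlPml⇒mlPElml⇒mlmElml⇒mlmlplml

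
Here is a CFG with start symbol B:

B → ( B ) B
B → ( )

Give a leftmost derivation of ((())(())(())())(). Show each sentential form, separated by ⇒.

B ⇒ (B)B   [B → ( B ) B]
(B)B ⇒ ((B)B)B   [B → ( B ) B]
((B)B)B ⇒ ((())B)B   [B → ( )]
((())B)B ⇒ ((())(B)B)B   [B → ( B ) B]
((())(B)B)B ⇒ ((())(())B)B   [B → ( )]
((())(())B)B ⇒ ((())(())(B)B)B   [B → ( B ) B]
((())(())(B)B)B ⇒ ((())(())(())B)B   [B → ( )]
((())(())(())B)B ⇒ ((())(())(())())B   [B → ( )]
((())(())(())())B ⇒ ((())(())(())())()   [B → ( )]

B⇒(B)B⇒((B)B)B⇒((())B)B⇒((())(B)B)B⇒((())(())B)B⇒((())(())(B)B)B⇒((())(())(())B)B⇒((())(())(())())B⇒((())(())(())())()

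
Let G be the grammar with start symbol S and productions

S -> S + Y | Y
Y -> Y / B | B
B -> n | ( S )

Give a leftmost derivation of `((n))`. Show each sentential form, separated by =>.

S => Y => B => (S) => (Y) => (B) => ((S)) => ((Y)) => ((B)) => ((n))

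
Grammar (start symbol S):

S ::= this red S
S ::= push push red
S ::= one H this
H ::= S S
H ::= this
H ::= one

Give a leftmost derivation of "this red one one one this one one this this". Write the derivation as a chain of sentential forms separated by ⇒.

S ⇒ this red S ⇒ this red one H this ⇒ this red one S S this ⇒ this red one one H this S this ⇒ this red one one one this S this ⇒ this red one one one this one H this this ⇒ this red one one one this one one this this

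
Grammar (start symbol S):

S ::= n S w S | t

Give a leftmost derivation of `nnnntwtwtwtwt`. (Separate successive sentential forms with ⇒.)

S ⇒ nSwS   [S ::= n S w S]
nSwS ⇒ nnSwSwS   [S ::= n S w S]
nnSwSwS ⇒ nnnSwSwSwS   [S ::= n S w S]
nnnSwSwSwS ⇒ nnnnSwSwSwSwS   [S ::= n S w S]
nnnnSwSwSwSwS ⇒ nnnntwSwSwSwS   [S ::= t]
nnnntwSwSwSwS ⇒ nnnntwtwSwSwS   [S ::= t]
nnnntwtwSwSwS ⇒ nnnntwtwtwSwS   [S ::= t]
nnnntwtwtwSwS ⇒ nnnntwtwtwtwS   [S ::= t]
nnnntwtwtwtwS ⇒ nnnntwtwtwtwt   [S ::= t]

S⇒nSwS⇒nnSwSwS⇒nnnSwSwSwS⇒nnnnSwSwSwSwS⇒nnnntwSwSwSwS⇒nnnntwtwSwSwS⇒nnnntwtwtwSwS⇒nnnntwtwtwtwS⇒nnnntwtwtwtwt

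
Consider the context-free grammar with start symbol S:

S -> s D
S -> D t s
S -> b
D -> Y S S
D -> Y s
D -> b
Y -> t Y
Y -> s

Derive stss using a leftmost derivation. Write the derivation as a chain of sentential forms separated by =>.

S => sD => sYs => stYs => stss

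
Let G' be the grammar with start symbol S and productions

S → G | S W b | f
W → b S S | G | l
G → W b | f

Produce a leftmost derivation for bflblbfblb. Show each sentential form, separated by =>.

S=>SWb=>GWb=>WbWb=>bSSbWb=>bSWbSbWb=>bSWbWbSbWb=>bGWbWbSbWb=>bfWbWbSbWb=>bflbWbSbWb=>bflblbSbWb=>bflblbfbWb=>bflblbfblb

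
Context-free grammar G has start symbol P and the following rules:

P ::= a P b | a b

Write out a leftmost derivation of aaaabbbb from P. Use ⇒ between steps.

P ⇒ aPb ⇒ aaPbb ⇒ aaaPbbb ⇒ aaaabbbb

P ⇒ aPb   [P ::= a P b]
aPb ⇒ aaPbb   [P ::= a P b]
aaPbb ⇒ aaaPbbb   [P ::= a P b]
aaaPbbb ⇒ aaaabbbb   [P ::= a b]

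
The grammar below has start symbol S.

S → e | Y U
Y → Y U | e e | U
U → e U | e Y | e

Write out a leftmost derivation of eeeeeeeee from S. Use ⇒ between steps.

S ⇒ YU ⇒ YUU ⇒ YUUU ⇒ YUUUU ⇒ UUUUU ⇒ eUUUUU ⇒ eeUUUU ⇒ eeeUUUU ⇒ eeeeUUU ⇒ eeeeeUU ⇒ eeeeeeUU ⇒ eeeeeeeUU ⇒ eeeeeeeeU ⇒ eeeeeeeee

S ⇒ YU   [S → Y U]
YU ⇒ YUU   [Y → Y U]
YUU ⇒ YUUU   [Y → Y U]
YUUU ⇒ YUUUU   [Y → Y U]
YUUUU ⇒ UUUUU   [Y → U]
UUUUU ⇒ eUUUUU   [U → e U]
eUUUUU ⇒ eeUUUU   [U → e]
eeUUUU ⇒ eeeUUUU   [U → e U]
eeeUUUU ⇒ eeeeUUU   [U → e]
eeeeUUU ⇒ eeeeeUU   [U → e]
eeeeeUU ⇒ eeeeeeUU   [U → e U]
eeeeeeUU ⇒ eeeeeeeUU   [U → e U]
eeeeeeeUU ⇒ eeeeeeeeU   [U → e]
eeeeeeeeU ⇒ eeeeeeeee   [U → e]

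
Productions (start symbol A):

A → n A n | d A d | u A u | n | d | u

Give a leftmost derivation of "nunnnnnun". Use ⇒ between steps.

A ⇒ nAn   [A → n A n]
nAn ⇒ nuAun   [A → u A u]
nuAun ⇒ nunAnun   [A → n A n]
nunAnun ⇒ nunnAnnun   [A → n A n]
nunnAnnun ⇒ nunnnnnun   [A → n]

A ⇒ nAn ⇒ nuAun ⇒ nunAnun ⇒ nunnAnnun ⇒ nunnnnnun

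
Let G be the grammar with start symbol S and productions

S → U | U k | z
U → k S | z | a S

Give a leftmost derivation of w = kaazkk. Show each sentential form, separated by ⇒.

S ⇒ Uk   [S → U k]
Uk ⇒ kSk   [U → k S]
kSk ⇒ kUk   [S → U]
kUk ⇒ kaSk   [U → a S]
kaSk ⇒ kaUkk   [S → U k]
kaUkk ⇒ kaaSkk   [U → a S]
kaaSkk ⇒ kaaUkk   [S → U]
kaaUkk ⇒ kaazkk   [U → z]

S ⇒ Uk ⇒ kSk ⇒ kUk ⇒ kaSk ⇒ kaUkk ⇒ kaaSkk ⇒ kaaUkk ⇒ kaazkk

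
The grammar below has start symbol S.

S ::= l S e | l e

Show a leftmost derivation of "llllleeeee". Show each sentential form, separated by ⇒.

S ⇒ lSe   [S ::= l S e]
lSe ⇒ llSee   [S ::= l S e]
llSee ⇒ lllSeee   [S ::= l S e]
lllSeee ⇒ llllSeeee   [S ::= l S e]
llllSeeee ⇒ llllleeeee   [S ::= l e]

S⇒lSe⇒llSee⇒lllSeee⇒llllSeeee⇒llllleeeee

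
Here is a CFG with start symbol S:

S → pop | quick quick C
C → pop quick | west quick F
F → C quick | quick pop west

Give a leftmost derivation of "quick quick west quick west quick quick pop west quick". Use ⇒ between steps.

S ⇒ quick quick C ⇒ quick quick west quick F ⇒ quick quick west quick C quick ⇒ quick quick west quick west quick F quick ⇒ quick quick west quick west quick quick pop west quick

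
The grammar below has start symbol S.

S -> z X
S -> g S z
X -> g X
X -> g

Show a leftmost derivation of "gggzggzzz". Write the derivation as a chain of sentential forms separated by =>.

S=>gSz=>ggSzz=>gggSzzz=>gggzXzzz=>gggzgXzzz=>gggzggzzz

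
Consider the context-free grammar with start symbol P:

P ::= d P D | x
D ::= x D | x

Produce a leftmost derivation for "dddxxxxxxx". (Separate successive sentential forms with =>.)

P=>dPD=>ddPDD=>dddPDDD=>dddxDDD=>dddxxDDD=>dddxxxDDD=>dddxxxxDD=>dddxxxxxDD=>dddxxxxxxD=>dddxxxxxxx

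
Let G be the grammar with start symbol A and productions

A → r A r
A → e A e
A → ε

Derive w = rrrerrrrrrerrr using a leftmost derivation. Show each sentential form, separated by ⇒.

A⇒rAr⇒rrArr⇒rrrArrr⇒rrreAerrr⇒rrrerArerrr⇒rrrerrArrerrr⇒rrrerrrArrrerrr⇒rrrerrrrrrerrr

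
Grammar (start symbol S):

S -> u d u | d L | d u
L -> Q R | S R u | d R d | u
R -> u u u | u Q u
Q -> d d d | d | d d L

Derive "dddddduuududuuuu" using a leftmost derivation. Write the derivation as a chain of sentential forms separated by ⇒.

S ⇒ dL   [S -> d L]
dL ⇒ dQR   [L -> Q R]
dQR ⇒ dddLR   [Q -> d d L]
dddLR ⇒ dddQRR   [L -> Q R]
dddQRR ⇒ dddddLRR   [Q -> d d L]
dddddLRR ⇒ ddddddRdRR   [L -> d R d]
ddddddRdRR ⇒ dddddduuudRR   [R -> u u u]
dddddduuudRR ⇒ dddddduuuduQuR   [R -> u Q u]
dddddduuuduQuR ⇒ dddddduuududuR   [Q -> d]
dddddduuududuR ⇒ dddddduuududuuuu   [R -> u u u]

S ⇒ dL ⇒ dQR ⇒ dddLR ⇒ dddQRR ⇒ dddddLRR ⇒ ddddddRdRR ⇒ dddddduuudRR ⇒ dddddduuuduQuR ⇒ dddddduuududuR ⇒ dddddduuududuuuu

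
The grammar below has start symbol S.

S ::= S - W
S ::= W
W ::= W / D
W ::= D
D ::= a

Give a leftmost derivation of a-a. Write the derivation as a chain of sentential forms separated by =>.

S => S-W => W-W => D-W => a-W => a-D => a-a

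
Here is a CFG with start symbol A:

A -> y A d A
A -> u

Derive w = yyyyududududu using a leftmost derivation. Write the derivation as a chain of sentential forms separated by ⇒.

A ⇒ yAdA   [A -> y A d A]
yAdA ⇒ yyAdAdA   [A -> y A d A]
yyAdAdA ⇒ yyyAdAdAdA   [A -> y A d A]
yyyAdAdAdA ⇒ yyyyAdAdAdAdA   [A -> y A d A]
yyyyAdAdAdAdA ⇒ yyyyudAdAdAdA   [A -> u]
yyyyudAdAdAdA ⇒ yyyyududAdAdA   [A -> u]
yyyyududAdAdA ⇒ yyyyudududAdA   [A -> u]
yyyyudududAdA ⇒ yyyyududududA   [A -> u]
yyyyududududA ⇒ yyyyududududu   [A -> u]

A⇒yAdA⇒yyAdAdA⇒yyyAdAdAdA⇒yyyyAdAdAdAdA⇒yyyyudAdAdAdA⇒yyyyududAdAdA⇒yyyyudududAdA⇒yyyyududududA⇒yyyyududududu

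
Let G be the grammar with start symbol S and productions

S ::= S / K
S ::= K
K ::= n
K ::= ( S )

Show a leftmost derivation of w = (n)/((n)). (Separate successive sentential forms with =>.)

S => S/K   [S ::= S / K]
S/K => K/K   [S ::= K]
K/K => (S)/K   [K ::= ( S )]
(S)/K => (K)/K   [S ::= K]
(K)/K => (n)/K   [K ::= n]
(n)/K => (n)/(S)   [K ::= ( S )]
(n)/(S) => (n)/(K)   [S ::= K]
(n)/(K) => (n)/((S))   [K ::= ( S )]
(n)/((S)) => (n)/((K))   [S ::= K]
(n)/((K)) => (n)/((n))   [K ::= n]

S => S/K => K/K => (S)/K => (K)/K => (n)/K => (n)/(S) => (n)/(K) => (n)/((S)) => (n)/((K)) => (n)/((n))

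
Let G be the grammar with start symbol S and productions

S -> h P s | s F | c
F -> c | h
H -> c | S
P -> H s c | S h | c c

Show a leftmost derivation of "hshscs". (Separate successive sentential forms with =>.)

S => hPs => hHscs => hSscs => hsFscs => hshscs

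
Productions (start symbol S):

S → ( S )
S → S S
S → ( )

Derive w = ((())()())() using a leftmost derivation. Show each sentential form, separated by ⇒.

S ⇒ SS ⇒ (S)S ⇒ (SS)S ⇒ (SSS)S ⇒ ((S)SS)S ⇒ ((())SS)S ⇒ ((())()S)S ⇒ ((())()())S ⇒ ((())()())()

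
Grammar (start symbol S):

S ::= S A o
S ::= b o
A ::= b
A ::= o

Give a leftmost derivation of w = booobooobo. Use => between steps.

S => SAo => SAoAo => SAoAoAo => SAoAoAoAo => boAoAoAoAo => boooAoAoAo => boooboAoAo => boooboooAo => booobooobo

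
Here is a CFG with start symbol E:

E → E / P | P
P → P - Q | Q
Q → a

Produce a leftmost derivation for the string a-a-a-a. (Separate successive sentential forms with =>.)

E=>P=>P-Q=>P-Q-Q=>P-Q-Q-Q=>Q-Q-Q-Q=>a-Q-Q-Q=>a-a-Q-Q=>a-a-a-Q=>a-a-a-a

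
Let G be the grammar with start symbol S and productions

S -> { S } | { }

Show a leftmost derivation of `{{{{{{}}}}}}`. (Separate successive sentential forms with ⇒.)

S ⇒ {S}   [S -> { S }]
{S} ⇒ {{S}}   [S -> { S }]
{{S}} ⇒ {{{S}}}   [S -> { S }]
{{{S}}} ⇒ {{{{S}}}}   [S -> { S }]
{{{{S}}}} ⇒ {{{{{S}}}}}   [S -> { S }]
{{{{{S}}}}} ⇒ {{{{{{}}}}}}   [S -> { }]

S ⇒ {S} ⇒ {{S}} ⇒ {{{S}}} ⇒ {{{{S}}}} ⇒ {{{{{S}}}}} ⇒ {{{{{{}}}}}}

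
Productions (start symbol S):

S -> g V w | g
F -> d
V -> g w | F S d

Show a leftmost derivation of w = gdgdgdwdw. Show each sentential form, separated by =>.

S=>gVw=>gFSdw=>gdSdw=>gdgVwdw=>gdgFSdwdw=>gdgdSdwdw=>gdgdgdwdw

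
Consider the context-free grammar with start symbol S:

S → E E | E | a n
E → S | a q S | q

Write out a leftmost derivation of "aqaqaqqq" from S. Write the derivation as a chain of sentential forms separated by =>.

S=>E=>aqS=>aqEE=>aqaqSE=>aqaqEE=>aqaqaqSE=>aqaqaqEE=>aqaqaqqE=>aqaqaqqq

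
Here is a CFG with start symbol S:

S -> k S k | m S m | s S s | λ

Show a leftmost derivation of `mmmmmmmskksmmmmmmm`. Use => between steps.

S => mSm   [S -> m S m]
mSm => mmSmm   [S -> m S m]
mmSmm => mmmSmmm   [S -> m S m]
mmmSmmm => mmmmSmmmm   [S -> m S m]
mmmmSmmmm => mmmmmSmmmmm   [S -> m S m]
mmmmmSmmmmm => mmmmmmSmmmmmm   [S -> m S m]
mmmmmmSmmmmmm => mmmmmmmSmmmmmmm   [S -> m S m]
mmmmmmmSmmmmmmm => mmmmmmmsSsmmmmmmm   [S -> s S s]
mmmmmmmsSsmmmmmmm => mmmmmmmskSksmmmmmmm   [S -> k S k]
mmmmmmmskSksmmmmmmm => mmmmmmmskksmmmmmmm   [S -> λ]

S => mSm => mmSmm => mmmSmmm => mmmmSmmmm => mmmmmSmmmmm => mmmmmmSmmmmmm => mmmmmmmSmmmmmmm => mmmmmmmsSsmmmmmmm => mmmmmmmskSksmmmmmmm => mmmmmmmskksmmmmmmm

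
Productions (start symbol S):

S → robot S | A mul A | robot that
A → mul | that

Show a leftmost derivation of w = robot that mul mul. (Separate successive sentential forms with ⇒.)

S ⇒ robot S   [S → robot S]
robot S ⇒ robot A mul A   [S → A mul A]
robot A mul A ⇒ robot that mul A   [A → that]
robot that mul A ⇒ robot that mul mul   [A → mul]

S ⇒ robot S ⇒ robot A mul A ⇒ robot that mul A ⇒ robot that mul mul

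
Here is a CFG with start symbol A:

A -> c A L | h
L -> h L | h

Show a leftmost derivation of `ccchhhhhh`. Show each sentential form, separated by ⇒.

A⇒cAL⇒ccALL⇒cccALLL⇒ccchLLL⇒ccchhLL⇒ccchhhLL⇒ccchhhhL⇒ccchhhhhL⇒ccchhhhhh

A ⇒ cAL   [A -> c A L]
cAL ⇒ ccALL   [A -> c A L]
ccALL ⇒ cccALLL   [A -> c A L]
cccALLL ⇒ ccchLLL   [A -> h]
ccchLLL ⇒ ccchhLL   [L -> h]
ccchhLL ⇒ ccchhhLL   [L -> h L]
ccchhhLL ⇒ ccchhhhL   [L -> h]
ccchhhhL ⇒ ccchhhhhL   [L -> h L]
ccchhhhhL ⇒ ccchhhhhh   [L -> h]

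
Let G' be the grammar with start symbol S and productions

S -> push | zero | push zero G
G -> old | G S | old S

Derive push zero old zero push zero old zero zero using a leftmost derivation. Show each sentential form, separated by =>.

S => push zero G => push zero G S => push zero old S S => push zero old zero S => push zero old zero push zero G => push zero old zero push zero G S => push zero old zero push zero old S S => push zero old zero push zero old zero S => push zero old zero push zero old zero zero

S => push zero G   [S -> push zero G]
push zero G => push zero G S   [G -> G S]
push zero G S => push zero old S S   [G -> old S]
push zero old S S => push zero old zero S   [S -> zero]
push zero old zero S => push zero old zero push zero G   [S -> push zero G]
push zero old zero push zero G => push zero old zero push zero G S   [G -> G S]
push zero old zero push zero G S => push zero old zero push zero old S S   [G -> old S]
push zero old zero push zero old S S => push zero old zero push zero old zero S   [S -> zero]
push zero old zero push zero old zero S => push zero old zero push zero old zero zero   [S -> zero]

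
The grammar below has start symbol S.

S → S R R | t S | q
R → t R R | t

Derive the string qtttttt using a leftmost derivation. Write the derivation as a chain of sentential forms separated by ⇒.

S ⇒ SRR ⇒ SRRRR ⇒ SRRRRRR ⇒ qRRRRRR ⇒ qtRRRRR ⇒ qttRRRR ⇒ qtttRRR ⇒ qttttRR ⇒ qtttttR ⇒ qtttttt

S ⇒ SRR   [S → S R R]
SRR ⇒ SRRRR   [S → S R R]
SRRRR ⇒ SRRRRRR   [S → S R R]
SRRRRRR ⇒ qRRRRRR   [S → q]
qRRRRRR ⇒ qtRRRRR   [R → t]
qtRRRRR ⇒ qttRRRR   [R → t]
qttRRRR ⇒ qtttRRR   [R → t]
qtttRRR ⇒ qttttRR   [R → t]
qttttRR ⇒ qtttttR   [R → t]
qtttttR ⇒ qtttttt   [R → t]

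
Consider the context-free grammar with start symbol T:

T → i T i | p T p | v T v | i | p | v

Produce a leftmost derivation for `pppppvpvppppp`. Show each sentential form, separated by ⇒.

T⇒pTp⇒ppTpp⇒pppTppp⇒ppppTpppp⇒pppppTppppp⇒pppppvTvppppp⇒pppppvpvppppp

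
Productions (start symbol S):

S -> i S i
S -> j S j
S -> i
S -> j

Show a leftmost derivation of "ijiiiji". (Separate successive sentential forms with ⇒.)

S ⇒ iSi   [S -> i S i]
iSi ⇒ ijSji   [S -> j S j]
ijSji ⇒ ijiSiji   [S -> i S i]
ijiSiji ⇒ ijiiiji   [S -> i]

S ⇒ iSi ⇒ ijSji ⇒ ijiSiji ⇒ ijiiiji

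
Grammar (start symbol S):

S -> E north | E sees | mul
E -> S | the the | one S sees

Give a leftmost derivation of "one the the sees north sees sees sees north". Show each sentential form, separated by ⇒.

S ⇒ E north ⇒ S north ⇒ E sees north ⇒ S sees north ⇒ E sees sees north ⇒ one S sees sees sees north ⇒ one E north sees sees sees north ⇒ one S north sees sees sees north ⇒ one E sees north sees sees sees north ⇒ one the the sees north sees sees sees north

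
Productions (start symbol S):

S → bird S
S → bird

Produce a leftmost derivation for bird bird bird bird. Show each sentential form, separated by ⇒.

S ⇒ bird S ⇒ bird bird S ⇒ bird bird bird S ⇒ bird bird bird bird

S ⇒ bird S   [S → bird S]
bird S ⇒ bird bird S   [S → bird S]
bird bird S ⇒ bird bird bird S   [S → bird S]
bird bird bird S ⇒ bird bird bird bird   [S → bird]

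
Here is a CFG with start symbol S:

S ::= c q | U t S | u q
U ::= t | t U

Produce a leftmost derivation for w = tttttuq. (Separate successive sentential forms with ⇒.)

S ⇒ UtS   [S ::= U t S]
UtS ⇒ tUtS   [U ::= t U]
tUtS ⇒ tttS   [U ::= t]
tttS ⇒ tttUtS   [S ::= U t S]
tttUtS ⇒ tttttS   [U ::= t]
tttttS ⇒ tttttuq   [S ::= u q]

S⇒UtS⇒tUtS⇒tttS⇒tttUtS⇒tttttS⇒tttttuq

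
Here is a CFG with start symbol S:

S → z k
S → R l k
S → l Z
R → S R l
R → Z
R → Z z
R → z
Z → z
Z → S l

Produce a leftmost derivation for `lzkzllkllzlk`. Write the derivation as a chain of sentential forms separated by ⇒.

S ⇒ Rlk ⇒ Zzlk ⇒ Slzlk ⇒ lZlzlk ⇒ lSllzlk ⇒ lRlkllzlk ⇒ lSRllkllzlk ⇒ lzkRllkllzlk ⇒ lzkzllkllzlk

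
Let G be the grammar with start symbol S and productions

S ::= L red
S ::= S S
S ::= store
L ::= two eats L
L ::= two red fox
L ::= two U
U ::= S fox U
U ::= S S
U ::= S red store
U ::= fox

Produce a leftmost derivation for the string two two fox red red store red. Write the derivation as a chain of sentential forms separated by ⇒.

S ⇒ L red ⇒ two U red ⇒ two S red store red ⇒ two L red red store red ⇒ two two U red red store red ⇒ two two fox red red store red

S ⇒ L red   [S ::= L red]
L red ⇒ two U red   [L ::= two U]
two U red ⇒ two S red store red   [U ::= S red store]
two S red store red ⇒ two L red red store red   [S ::= L red]
two L red red store red ⇒ two two U red red store red   [L ::= two U]
two two U red red store red ⇒ two two fox red red store red   [U ::= fox]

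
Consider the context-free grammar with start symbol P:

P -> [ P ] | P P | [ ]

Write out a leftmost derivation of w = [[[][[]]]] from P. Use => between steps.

P => [P]   [P -> [ P ]]
[P] => [[P]]   [P -> [ P ]]
[[P]] => [[PP]]   [P -> P P]
[[PP]] => [[[]P]]   [P -> [ ]]
[[[]P]] => [[[][P]]]   [P -> [ P ]]
[[[][P]]] => [[[][[]]]]   [P -> [ ]]

P => [P] => [[P]] => [[PP]] => [[[]P]] => [[[][P]]] => [[[][[]]]]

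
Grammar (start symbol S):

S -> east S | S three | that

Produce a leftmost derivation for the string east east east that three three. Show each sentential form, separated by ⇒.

S ⇒ east S ⇒ east S three ⇒ east east S three ⇒ east east east S three ⇒ east east east S three three ⇒ east east east that three three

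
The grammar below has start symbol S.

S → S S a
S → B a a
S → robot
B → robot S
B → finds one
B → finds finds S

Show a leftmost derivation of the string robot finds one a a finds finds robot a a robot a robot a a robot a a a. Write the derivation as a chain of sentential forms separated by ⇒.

S ⇒ B a a ⇒ robot S a a ⇒ robot S S a a a ⇒ robot S S a S a a a ⇒ robot B a a S a S a a a ⇒ robot finds one a a S a S a a a ⇒ robot finds one a a S S a a S a a a ⇒ robot finds one a a S S a S a a S a a a ⇒ robot finds one a a B a a S a S a a S a a a ⇒ robot finds one a a finds finds S a a S a S a a S a a a ⇒ robot finds one a a finds finds robot a a S a S a a S a a a ⇒ robot finds one a a finds finds robot a a robot a S a a S a a a ⇒ robot finds one a a finds finds robot a a robot a robot a a S a a a ⇒ robot finds one a a finds finds robot a a robot a robot a a robot a a a

S ⇒ B a a   [S → B a a]
B a a ⇒ robot S a a   [B → robot S]
robot S a a ⇒ robot S S a a a   [S → S S a]
robot S S a a a ⇒ robot S S a S a a a   [S → S S a]
robot S S a S a a a ⇒ robot B a a S a S a a a   [S → B a a]
robot B a a S a S a a a ⇒ robot finds one a a S a S a a a   [B → finds one]
robot finds one a a S a S a a a ⇒ robot finds one a a S S a a S a a a   [S → S S a]
robot finds one a a S S a a S a a a ⇒ robot finds one a a S S a S a a S a a a   [S → S S a]
robot finds one a a S S a S a a S a a a ⇒ robot finds one a a B a a S a S a a S a a a   [S → B a a]
robot finds one a a B a a S a S a a S a a a ⇒ robot finds one a a finds finds S a a S a S a a S a a a   [B → finds finds S]
robot finds one a a finds finds S a a S a S a a S a a a ⇒ robot finds one a a finds finds robot a a S a S a a S a a a   [S → robot]
robot finds one a a finds finds robot a a S a S a a S a a a ⇒ robot finds one a a finds finds robot a a robot a S a a S a a a   [S → robot]
robot finds one a a finds finds robot a a robot a S a a S a a a ⇒ robot finds one a a finds finds robot a a robot a robot a a S a a a   [S → robot]
robot finds one a a finds finds robot a a robot a robot a a S a a a ⇒ robot finds one a a finds finds robot a a robot a robot a a robot a a a   [S → robot]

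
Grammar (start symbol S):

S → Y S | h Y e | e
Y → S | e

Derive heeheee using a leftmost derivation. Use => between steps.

S => hYe => hSe => hYSe => hSSe => hYSSe => heSSe => heeSe => heehYee => heeheee

S => hYe   [S → h Y e]
hYe => hSe   [Y → S]
hSe => hYSe   [S → Y S]
hYSe => hSSe   [Y → S]
hSSe => hYSSe   [S → Y S]
hYSSe => heSSe   [Y → e]
heSSe => heeSe   [S → e]
heeSe => heehYee   [S → h Y e]
heehYee => heeheee   [Y → e]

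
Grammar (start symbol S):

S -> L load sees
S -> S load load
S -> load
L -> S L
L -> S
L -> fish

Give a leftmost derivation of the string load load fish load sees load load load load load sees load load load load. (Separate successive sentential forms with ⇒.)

S ⇒ S load load ⇒ S load load load load ⇒ L load sees load load load load ⇒ S L load sees load load load load ⇒ load L load sees load load load load ⇒ load S load sees load load load load ⇒ load S load load load sees load load load load ⇒ load S load load load load load sees load load load load ⇒ load L load sees load load load load load sees load load load load ⇒ load S L load sees load load load load load sees load load load load ⇒ load load L load sees load load load load load sees load load load load ⇒ load load fish load sees load load load load load sees load load load load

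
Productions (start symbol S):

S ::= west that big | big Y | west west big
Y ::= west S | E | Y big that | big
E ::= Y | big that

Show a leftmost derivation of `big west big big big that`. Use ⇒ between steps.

S ⇒ big Y   [S ::= big Y]
big Y ⇒ big Y big that   [Y ::= Y big that]
big Y big that ⇒ big west S big that   [Y ::= west S]
big west S big that ⇒ big west big Y big that   [S ::= big Y]
big west big Y big that ⇒ big west big big big that   [Y ::= big]

S ⇒ big Y ⇒ big Y big that ⇒ big west S big that ⇒ big west big Y big that ⇒ big west big big big that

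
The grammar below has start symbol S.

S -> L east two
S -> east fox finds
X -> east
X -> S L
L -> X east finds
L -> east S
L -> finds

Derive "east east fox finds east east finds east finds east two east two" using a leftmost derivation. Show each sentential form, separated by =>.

S => L east two => east S east two => east L east two east two => east X east finds east two east two => east S L east finds east two east two => east east fox finds L east finds east two east two => east east fox finds X east finds east finds east two east two => east east fox finds east east finds east finds east two east two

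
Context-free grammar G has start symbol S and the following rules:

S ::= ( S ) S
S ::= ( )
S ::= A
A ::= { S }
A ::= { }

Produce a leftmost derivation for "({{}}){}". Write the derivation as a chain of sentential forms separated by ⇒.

S ⇒ (S)S   [S ::= ( S ) S]
(S)S ⇒ (A)S   [S ::= A]
(A)S ⇒ ({S})S   [A ::= { S }]
({S})S ⇒ ({A})S   [S ::= A]
({A})S ⇒ ({{}})S   [A ::= { }]
({{}})S ⇒ ({{}})A   [S ::= A]
({{}})A ⇒ ({{}}){}   [A ::= { }]

S⇒(S)S⇒(A)S⇒({S})S⇒({A})S⇒({{}})S⇒({{}})A⇒({{}}){}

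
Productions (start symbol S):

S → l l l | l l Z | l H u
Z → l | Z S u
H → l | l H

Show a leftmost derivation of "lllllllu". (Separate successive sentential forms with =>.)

S => lHu   [S → l H u]
lHu => llHu   [H → l H]
llHu => lllHu   [H → l H]
lllHu => llllHu   [H → l H]
llllHu => lllllHu   [H → l H]
lllllHu => llllllHu   [H → l H]
llllllHu => lllllllu   [H → l]

S => lHu => llHu => lllHu => llllHu => lllllHu => llllllHu => lllllllu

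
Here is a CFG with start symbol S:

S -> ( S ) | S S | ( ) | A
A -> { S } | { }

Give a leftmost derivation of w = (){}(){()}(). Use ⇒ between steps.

S ⇒ SS ⇒ SSS ⇒ SSSS ⇒ ()SSS ⇒ ()ASS ⇒ (){}SS ⇒ (){}SSS ⇒ (){}()SS ⇒ (){}()AS ⇒ (){}(){S}S ⇒ (){}(){()}S ⇒ (){}(){()}()

S ⇒ SS   [S -> S S]
SS ⇒ SSS   [S -> S S]
SSS ⇒ SSSS   [S -> S S]
SSSS ⇒ ()SSS   [S -> ( )]
()SSS ⇒ ()ASS   [S -> A]
()ASS ⇒ (){}SS   [A -> { }]
(){}SS ⇒ (){}SSS   [S -> S S]
(){}SSS ⇒ (){}()SS   [S -> ( )]
(){}()SS ⇒ (){}()AS   [S -> A]
(){}()AS ⇒ (){}(){S}S   [A -> { S }]
(){}(){S}S ⇒ (){}(){()}S   [S -> ( )]
(){}(){()}S ⇒ (){}(){()}()   [S -> ( )]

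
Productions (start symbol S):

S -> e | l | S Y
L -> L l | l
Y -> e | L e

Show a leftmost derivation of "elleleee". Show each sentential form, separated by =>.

S=>SY=>SYY=>SYYY=>SYYYY=>eYYYY=>eLeYYY=>eLleYYY=>elleYYY=>elleLeYY=>elleleYY=>elleleeY=>elleleee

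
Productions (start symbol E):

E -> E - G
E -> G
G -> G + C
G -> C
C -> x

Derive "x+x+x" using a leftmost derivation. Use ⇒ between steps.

E ⇒ G ⇒ G+C ⇒ G+C+C ⇒ C+C+C ⇒ x+C+C ⇒ x+x+C ⇒ x+x+x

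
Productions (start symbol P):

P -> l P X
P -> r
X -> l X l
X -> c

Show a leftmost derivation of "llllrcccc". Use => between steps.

P=>lPX=>llPXX=>lllPXXX=>llllPXXXX=>llllrXXXX=>llllrcXXX=>llllrccXX=>llllrcccX=>llllrcccc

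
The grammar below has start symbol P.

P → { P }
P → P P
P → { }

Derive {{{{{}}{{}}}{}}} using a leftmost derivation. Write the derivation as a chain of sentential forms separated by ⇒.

P ⇒ {P}   [P → { P }]
{P} ⇒ {{P}}   [P → { P }]
{{P}} ⇒ {{PP}}   [P → P P]
{{PP}} ⇒ {{{P}P}}   [P → { P }]
{{{P}P}} ⇒ {{{PP}P}}   [P → P P]
{{{PP}P}} ⇒ {{{{P}P}P}}   [P → { P }]
{{{{P}P}P}} ⇒ {{{{{}}P}P}}   [P → { }]
{{{{{}}P}P}} ⇒ {{{{{}}{P}}P}}   [P → { P }]
{{{{{}}{P}}P}} ⇒ {{{{{}}{{}}}P}}   [P → { }]
{{{{{}}{{}}}P}} ⇒ {{{{{}}{{}}}{}}}   [P → { }]

P⇒{P}⇒{{P}}⇒{{PP}}⇒{{{P}P}}⇒{{{PP}P}}⇒{{{{P}P}P}}⇒{{{{{}}P}P}}⇒{{{{{}}{P}}P}}⇒{{{{{}}{{}}}P}}⇒{{{{{}}{{}}}{}}}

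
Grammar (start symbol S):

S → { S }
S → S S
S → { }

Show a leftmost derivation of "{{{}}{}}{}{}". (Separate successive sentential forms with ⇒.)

S ⇒ SS ⇒ SSS ⇒ {S}SS ⇒ {SS}SS ⇒ {{S}S}SS ⇒ {{{}}S}SS ⇒ {{{}}{}}SS ⇒ {{{}}{}}{}S ⇒ {{{}}{}}{}{}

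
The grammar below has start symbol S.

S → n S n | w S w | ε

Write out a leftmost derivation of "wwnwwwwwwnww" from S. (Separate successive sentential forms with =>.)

S => wSw => wwSww => wwnSnww => wwnwSwnww => wwnwwSwwnww => wwnwwwSwwwnww => wwnwwwwwwnww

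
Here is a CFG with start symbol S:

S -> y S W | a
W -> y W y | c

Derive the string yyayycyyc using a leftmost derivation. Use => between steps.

S => ySW   [S -> y S W]
ySW => yySWW   [S -> y S W]
yySWW => yyaWW   [S -> a]
yyaWW => yyayWyW   [W -> y W y]
yyayWyW => yyayyWyyW   [W -> y W y]
yyayyWyyW => yyayycyyW   [W -> c]
yyayycyyW => yyayycyyc   [W -> c]

S => ySW => yySWW => yyaWW => yyayWyW => yyayyWyyW => yyayycyyW => yyayycyyc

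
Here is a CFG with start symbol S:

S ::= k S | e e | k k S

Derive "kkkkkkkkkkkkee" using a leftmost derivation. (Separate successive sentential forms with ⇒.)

S ⇒ kkS   [S ::= k k S]
kkS ⇒ kkkkS   [S ::= k k S]
kkkkS ⇒ kkkkkS   [S ::= k S]
kkkkkS ⇒ kkkkkkkS   [S ::= k k S]
kkkkkkkS ⇒ kkkkkkkkS   [S ::= k S]
kkkkkkkkS ⇒ kkkkkkkkkkS   [S ::= k k S]
kkkkkkkkkkS ⇒ kkkkkkkkkkkkS   [S ::= k k S]
kkkkkkkkkkkkS ⇒ kkkkkkkkkkkkee   [S ::= e e]

S ⇒ kkS ⇒ kkkkS ⇒ kkkkkS ⇒ kkkkkkkS ⇒ kkkkkkkkS ⇒ kkkkkkkkkkS ⇒ kkkkkkkkkkkkS ⇒ kkkkkkkkkkkkee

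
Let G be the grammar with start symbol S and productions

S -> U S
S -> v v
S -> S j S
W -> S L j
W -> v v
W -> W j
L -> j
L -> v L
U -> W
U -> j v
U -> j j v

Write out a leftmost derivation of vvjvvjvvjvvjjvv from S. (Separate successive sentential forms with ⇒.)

S ⇒ US ⇒ WS ⇒ SLjS ⇒ SjSLjS ⇒ SjSjSLjS ⇒ vvjSjSLjS ⇒ vvjSjSjSLjS ⇒ vvjvvjSjSLjS ⇒ vvjvvjvvjSLjS ⇒ vvjvvjvvjvvLjS ⇒ vvjvvjvvjvvjjS ⇒ vvjvvjvvjvvjjvv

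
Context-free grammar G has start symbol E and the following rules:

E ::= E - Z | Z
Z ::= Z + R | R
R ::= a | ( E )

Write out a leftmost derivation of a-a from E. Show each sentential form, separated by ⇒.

E ⇒ E-Z   [E ::= E - Z]
E-Z ⇒ Z-Z   [E ::= Z]
Z-Z ⇒ R-Z   [Z ::= R]
R-Z ⇒ a-Z   [R ::= a]
a-Z ⇒ a-R   [Z ::= R]
a-R ⇒ a-a   [R ::= a]

E ⇒ E-Z ⇒ Z-Z ⇒ R-Z ⇒ a-Z ⇒ a-R ⇒ a-a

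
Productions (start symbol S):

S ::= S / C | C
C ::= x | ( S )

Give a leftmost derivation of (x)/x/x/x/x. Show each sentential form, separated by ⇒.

S ⇒ S/C ⇒ S/C/C ⇒ S/C/C/C ⇒ S/C/C/C/C ⇒ C/C/C/C/C ⇒ (S)/C/C/C/C ⇒ (C)/C/C/C/C ⇒ (x)/C/C/C/C ⇒ (x)/x/C/C/C ⇒ (x)/x/x/C/C ⇒ (x)/x/x/x/C ⇒ (x)/x/x/x/x

S ⇒ S/C   [S ::= S / C]
S/C ⇒ S/C/C   [S ::= S / C]
S/C/C ⇒ S/C/C/C   [S ::= S / C]
S/C/C/C ⇒ S/C/C/C/C   [S ::= S / C]
S/C/C/C/C ⇒ C/C/C/C/C   [S ::= C]
C/C/C/C/C ⇒ (S)/C/C/C/C   [C ::= ( S )]
(S)/C/C/C/C ⇒ (C)/C/C/C/C   [S ::= C]
(C)/C/C/C/C ⇒ (x)/C/C/C/C   [C ::= x]
(x)/C/C/C/C ⇒ (x)/x/C/C/C   [C ::= x]
(x)/x/C/C/C ⇒ (x)/x/x/C/C   [C ::= x]
(x)/x/x/C/C ⇒ (x)/x/x/x/C   [C ::= x]
(x)/x/x/x/C ⇒ (x)/x/x/x/x   [C ::= x]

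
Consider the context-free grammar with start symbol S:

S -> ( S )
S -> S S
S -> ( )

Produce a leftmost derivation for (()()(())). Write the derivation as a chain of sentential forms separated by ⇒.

S ⇒ (S) ⇒ (SS) ⇒ (()S) ⇒ (()SS) ⇒ (()()S) ⇒ (()()(S)) ⇒ (()()(()))

S ⇒ (S)   [S -> ( S )]
(S) ⇒ (SS)   [S -> S S]
(SS) ⇒ (()S)   [S -> ( )]
(()S) ⇒ (()SS)   [S -> S S]
(()SS) ⇒ (()()S)   [S -> ( )]
(()()S) ⇒ (()()(S))   [S -> ( S )]
(()()(S)) ⇒ (()()(()))   [S -> ( )]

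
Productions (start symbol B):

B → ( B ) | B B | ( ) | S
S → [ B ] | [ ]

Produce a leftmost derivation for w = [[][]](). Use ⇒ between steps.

B ⇒ BB   [B → B B]
BB ⇒ SB   [B → S]
SB ⇒ [B]B   [S → [ B ]]
[B]B ⇒ [BB]B   [B → B B]
[BB]B ⇒ [SB]B   [B → S]
[SB]B ⇒ [[]B]B   [S → [ ]]
[[]B]B ⇒ [[]S]B   [B → S]
[[]S]B ⇒ [[][]]B   [S → [ ]]
[[][]]B ⇒ [[][]]()   [B → ( )]

B ⇒ BB ⇒ SB ⇒ [B]B ⇒ [BB]B ⇒ [SB]B ⇒ [[]B]B ⇒ [[]S]B ⇒ [[][]]B ⇒ [[][]]()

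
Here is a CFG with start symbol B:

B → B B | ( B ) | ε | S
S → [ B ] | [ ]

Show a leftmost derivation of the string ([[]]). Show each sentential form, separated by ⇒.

B⇒(B)⇒(S)⇒([B])⇒([S])⇒([[B]])⇒([[]])

B ⇒ (B)   [B → ( B )]
(B) ⇒ (S)   [B → S]
(S) ⇒ ([B])   [S → [ B ]]
([B]) ⇒ ([S])   [B → S]
([S]) ⇒ ([[B]])   [S → [ B ]]
([[B]]) ⇒ ([[]])   [B → ε]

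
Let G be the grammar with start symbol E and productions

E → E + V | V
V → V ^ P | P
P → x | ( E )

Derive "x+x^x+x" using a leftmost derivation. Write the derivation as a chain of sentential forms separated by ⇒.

E ⇒ E+V   [E → E + V]
E+V ⇒ E+V+V   [E → E + V]
E+V+V ⇒ V+V+V   [E → V]
V+V+V ⇒ P+V+V   [V → P]
P+V+V ⇒ x+V+V   [P → x]
x+V+V ⇒ x+V^P+V   [V → V ^ P]
x+V^P+V ⇒ x+P^P+V   [V → P]
x+P^P+V ⇒ x+x^P+V   [P → x]
x+x^P+V ⇒ x+x^x+V   [P → x]
x+x^x+V ⇒ x+x^x+P   [V → P]
x+x^x+P ⇒ x+x^x+x   [P → x]

E ⇒ E+V ⇒ E+V+V ⇒ V+V+V ⇒ P+V+V ⇒ x+V+V ⇒ x+V^P+V ⇒ x+P^P+V ⇒ x+x^P+V ⇒ x+x^x+V ⇒ x+x^x+P ⇒ x+x^x+x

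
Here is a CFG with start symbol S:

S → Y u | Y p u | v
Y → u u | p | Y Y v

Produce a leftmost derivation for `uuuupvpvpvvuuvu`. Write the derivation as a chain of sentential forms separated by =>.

S => Yu => YYvu => YYvYvu => uuYvYvu => uuYYvvYvu => uuYYvYvvYvu => uuYYvYvYvvYvu => uuuuYvYvYvvYvu => uuuupvYvYvvYvu => uuuupvpvYvvYvu => uuuupvpvpvvYvu => uuuupvpvpvvuuvu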